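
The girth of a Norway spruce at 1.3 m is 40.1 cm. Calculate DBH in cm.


Formula: DBH = C / pi
DBH = 40.1 / pi
pi = 3.14159...
DBH = 12.8 cm

12.8


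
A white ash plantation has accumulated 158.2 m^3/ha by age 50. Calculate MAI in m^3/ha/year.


Formula: MAI = Total Volume / Stand Age
MAI = 158.2 m^3/ha / 50 years
MAI = 3.16 m^3/ha/year

3.16


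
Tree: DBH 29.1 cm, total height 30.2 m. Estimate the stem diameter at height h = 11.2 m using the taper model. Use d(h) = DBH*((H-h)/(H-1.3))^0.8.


Taper: d(h) = DBH * ((H - h) / (H - 1.3))^0.8
Numerator = H - h = 30.2 - 11.2 = 19.0 m
Denominator = H - 1.3 = 30.2 - 1.3 = 28.9 m
Ratio = 19.0 / 28.9 = 0.65744
d = 29.1 * 0.65744^0.8 = 20.8 cm

20.8


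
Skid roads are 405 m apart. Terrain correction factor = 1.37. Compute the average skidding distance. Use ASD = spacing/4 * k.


Formula: ASD = (spacing / 4) * correction
Uncorrected distance = spacing / 4 = 405 / 4 = 101.25 m
ASD = 101.25 * 1.37 = 139 m

139


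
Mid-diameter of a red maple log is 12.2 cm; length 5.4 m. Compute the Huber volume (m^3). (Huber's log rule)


Huber: V = Am * L,  Am = pi*(Dm/200)^2
Am = pi*(12.2/200)^2 = 0.01169 m^2
V = 0.01169*5.4 = 0.0631 m^3

0.0631


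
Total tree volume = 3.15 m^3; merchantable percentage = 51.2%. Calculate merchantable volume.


Formula: MV = V_total * (merchantable_pct / 100)
Merchantable fraction = 51.2% / 100 = 0.512
MV = 3.15 m^3 * 0.512 = 1.613 m^3

1.613


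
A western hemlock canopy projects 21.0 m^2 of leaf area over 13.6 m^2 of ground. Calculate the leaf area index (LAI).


Formula: LAI = total leaf area / ground area  (dimensionless)
LAI = 21.0 m^2 / 13.6 m^2
LAI = 1.54

1.54


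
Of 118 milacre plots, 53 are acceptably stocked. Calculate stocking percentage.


Formula: Stocking % = stocked plots / total plots * 100
Stocking = 53 / 118 * 100
Stocking = 0.4492 * 100 = 44.9%

44.9


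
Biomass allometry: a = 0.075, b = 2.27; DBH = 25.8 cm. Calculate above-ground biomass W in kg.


Formula: W = a * DBH^b  (allometric power law)
DBH^b = 25.8^2.27 = 1600.9462
W = 0.075 * 1600.9462 = 120.1 kg

120.1


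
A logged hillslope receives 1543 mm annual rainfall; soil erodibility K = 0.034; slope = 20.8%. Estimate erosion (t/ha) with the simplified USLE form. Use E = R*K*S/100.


Formula: E = R * K * S / 100  (simplified USLE)
R * K = 1543 * 0.034 = 52.462
E = 52.462 * 20.8 / 100 = 10.91 t/ha

10.91


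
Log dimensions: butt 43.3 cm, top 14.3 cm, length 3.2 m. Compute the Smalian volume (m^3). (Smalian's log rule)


Smalian: V = (A1 + A2)/2 * L,  A = pi*(D/200)^2
A1 = pi*(43.3/200)^2 = 0.147254 m^2
A2 = pi*(14.3/200)^2 = 0.016061 m^2
V = (0.147254+0.016061)/2*3.2 = 0.2613 m^3

0.2613


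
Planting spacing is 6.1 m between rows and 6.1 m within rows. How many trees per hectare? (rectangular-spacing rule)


Formula: TPH = 10000 m^2/ha / (spacing_x * spacing_y)
Area per tree = 6.1 m * 6.1 m = 37.21 m^2
TPH = 10000 / 37.21 = 269 trees/ha

269


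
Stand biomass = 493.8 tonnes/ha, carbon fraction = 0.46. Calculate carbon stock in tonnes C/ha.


Formula: Carbon Stock = Biomass * Carbon Fraction
C = 493.8 t/ha * 0.46
C = 227.1 t C/ha

227.1


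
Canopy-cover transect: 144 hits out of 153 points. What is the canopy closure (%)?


Formula: Canopy closure = covered points / total points * 100
Closure = 144 / 153 * 100
Closure = 0.9412 * 100 = 94.1%

94.1


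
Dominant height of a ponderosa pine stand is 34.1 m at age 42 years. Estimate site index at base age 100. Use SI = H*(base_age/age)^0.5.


Formula: SI = H_dom * (base_age / age)^0.5
Age ratio = 100 / 42 = 2.38095
sqrt(age_ratio) = 1.54303
SI = 34.1 * 1.54303 = 52.6 m

52.6


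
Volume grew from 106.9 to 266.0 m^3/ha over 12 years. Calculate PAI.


Formula: PAI = (V_T2 - V_T1) / (T2 - T1)
Volume increment = 266.0 - 106.9 = 159.1 m^3/ha
PAI = 159.1 / 12 = 13.26 m^3/ha/year

13.26


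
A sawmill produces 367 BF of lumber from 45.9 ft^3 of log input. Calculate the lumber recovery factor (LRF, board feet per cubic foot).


Formula: LRF = Lumber Output (BF) / Log Input (ft^3)
LRF = 367 BF / 45.9 ft^3
LRF = 8.0 BF/ft^3

8.0


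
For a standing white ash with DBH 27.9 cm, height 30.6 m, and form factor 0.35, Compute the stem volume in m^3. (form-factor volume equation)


Formula: V = pi * (DBH/200)^2 * H * ff
Radius = DBH/200 = 27.9/200 = 0.1395 m
Radius^2 = 0.1395^2 = 0.01946025 m^2
V = pi * 0.01946025 * 30.6 * 0.35
V = 0.655 m^3

0.655


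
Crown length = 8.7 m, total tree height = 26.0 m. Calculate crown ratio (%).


Formula: Crown Ratio = (Crown Length / Total Height) * 100
CR = (8.7 m / 26.0 m) * 100
CR = 0.3346 * 100 = 33.5%

33.5


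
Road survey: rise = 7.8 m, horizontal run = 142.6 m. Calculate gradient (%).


Formula: Gradient = rise / run * 100
Gradient = 7.8 / 142.6 * 100 = 5.5%

5.5


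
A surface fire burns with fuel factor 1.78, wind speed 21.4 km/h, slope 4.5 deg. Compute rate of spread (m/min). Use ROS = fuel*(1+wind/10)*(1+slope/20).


Formula: ROS = fuel * (1 + wind/10) * (1 + slope/20)
Wind factor = 1 + 21.4/10 = 3.14
Slope factor = 1 + 4.5/20 = 1.225
ROS = 1.78 * 3.14 * 1.225 = 6.85 m/min

6.85


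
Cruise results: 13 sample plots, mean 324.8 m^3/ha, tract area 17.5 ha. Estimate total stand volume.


Formula: Total Volume = Mean Volume per ha * Total Area
Total Volume = 324.8 m^3/ha * 17.5 ha
Total Volume = 5684 m^3

5684


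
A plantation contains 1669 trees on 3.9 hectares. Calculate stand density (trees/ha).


Formula: Stand Density = N_trees / Area_ha
Density = 1669 trees / 3.9 ha
Density = 428 trees/ha

428


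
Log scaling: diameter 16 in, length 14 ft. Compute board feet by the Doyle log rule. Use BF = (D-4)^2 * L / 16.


Doyle: BF = (D - 4)^2 * L / 16
Adjusted diameter = 16 - 4 = 12 in
(D-4)^2 = 12^2 = 144
BF = 144 * 14 / 16 = 126 BF

126


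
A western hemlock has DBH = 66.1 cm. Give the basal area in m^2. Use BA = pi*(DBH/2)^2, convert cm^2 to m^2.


Formula: BA = pi * (DBH/2)^2 / 10000  (cm^2 to m^2)
Radius = DBH/2 = 66.1/2 = 33.05 cm
BA = pi * 33.05^2 / 10000
   = 3431.5695 cm^2 / 10000
   = 0.3432 m^2

0.3432


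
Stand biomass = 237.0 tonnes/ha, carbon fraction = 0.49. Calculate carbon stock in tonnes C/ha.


Formula: Carbon Stock = Biomass * Carbon Fraction
C = 237.0 t/ha * 0.49
C = 116.1 t C/ha

116.1


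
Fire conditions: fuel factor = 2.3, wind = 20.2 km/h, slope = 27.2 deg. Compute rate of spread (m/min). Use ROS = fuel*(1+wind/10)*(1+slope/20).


Formula: ROS = fuel * (1 + wind/10) * (1 + slope/20)
Wind factor = 1 + 20.2/10 = 3.02
Slope factor = 1 + 27.2/20 = 2.36
ROS = 2.3 * 3.02 * 2.36 = 16.39 m/min

16.39


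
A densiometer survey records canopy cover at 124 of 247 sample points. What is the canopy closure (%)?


Formula: Canopy closure = covered points / total points * 100
Closure = 124 / 247 * 100
Closure = 0.502 * 100 = 50.2%

50.2


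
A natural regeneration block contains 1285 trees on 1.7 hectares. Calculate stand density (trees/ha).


Formula: Stand Density = N_trees / Area_ha
Density = 1285 trees / 1.7 ha
Density = 756 trees/ha

756


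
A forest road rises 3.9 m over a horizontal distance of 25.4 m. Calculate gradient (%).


Formula: Gradient = rise / run * 100
Gradient = 3.9 / 25.4 * 100 = 15.4%

15.4


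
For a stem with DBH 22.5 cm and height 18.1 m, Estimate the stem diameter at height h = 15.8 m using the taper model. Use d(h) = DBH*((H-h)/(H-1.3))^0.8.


Taper: d(h) = DBH * ((H - h) / (H - 1.3))^0.8
Numerator = H - h = 18.1 - 15.8 = 2.3 m
Denominator = H - 1.3 = 18.1 - 1.3 = 16.8 m
Ratio = 2.3 / 16.8 = 0.1369
d = 22.5 * 0.1369^0.8 = 4.6 cm

4.6


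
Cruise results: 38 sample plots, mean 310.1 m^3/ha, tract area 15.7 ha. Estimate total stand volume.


Formula: Total Volume = Mean Volume per ha * Total Area
Total Volume = 310.1 m^3/ha * 15.7 ha
Total Volume = 4869 m^3

4869


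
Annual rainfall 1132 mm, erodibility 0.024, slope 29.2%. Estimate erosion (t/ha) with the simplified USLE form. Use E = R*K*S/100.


Formula: E = R * K * S / 100  (simplified USLE)
R * K = 1132 * 0.024 = 27.168
E = 27.168 * 29.2 / 100 = 7.93 t/ha

7.93


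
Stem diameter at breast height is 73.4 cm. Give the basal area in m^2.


Formula: BA = pi * (DBH/2)^2 / 10000  (cm^2 to m^2)
Radius = DBH/2 = 73.4/2 = 36.7 cm
BA = pi * 36.7^2 / 10000
   = 4231.3797 cm^2 / 10000
   = 0.4231 m^2

0.4231


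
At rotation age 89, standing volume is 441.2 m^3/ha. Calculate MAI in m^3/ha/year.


Formula: MAI = Total Volume / Stand Age
MAI = 441.2 m^3/ha / 89 years
MAI = 4.96 m^3/ha/year

4.96


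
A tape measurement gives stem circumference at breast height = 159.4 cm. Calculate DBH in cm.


Formula: DBH = C / pi
DBH = 159.4 / pi
pi = 3.14159...
DBH = 50.7 cm

50.7


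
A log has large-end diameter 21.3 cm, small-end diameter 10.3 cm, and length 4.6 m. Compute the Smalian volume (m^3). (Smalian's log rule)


Smalian: V = (A1 + A2)/2 * L,  A = pi*(D/200)^2
A1 = pi*(21.3/200)^2 = 0.035633 m^2
A2 = pi*(10.3/200)^2 = 0.008332 m^2
V = (0.035633+0.008332)/2*4.6 = 0.1011 m^3

0.1011


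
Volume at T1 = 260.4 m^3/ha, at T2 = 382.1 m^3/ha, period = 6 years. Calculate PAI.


Formula: PAI = (V_T2 - V_T1) / (T2 - T1)
Volume increment = 382.1 - 260.4 = 121.7 m^3/ha
PAI = 121.7 / 6 = 20.28 m^3/ha/year

20.28


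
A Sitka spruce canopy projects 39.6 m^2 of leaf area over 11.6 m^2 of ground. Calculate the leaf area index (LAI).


Formula: LAI = total leaf area / ground area  (dimensionless)
LAI = 39.6 m^2 / 11.6 m^2
LAI = 3.41

3.41


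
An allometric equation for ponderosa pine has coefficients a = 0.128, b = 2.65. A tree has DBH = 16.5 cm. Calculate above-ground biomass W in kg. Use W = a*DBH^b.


Formula: W = a * DBH^b  (allometric power law)
DBH^b = 16.5^2.65 = 1683.9626
W = 0.128 * 1683.9626 = 215.5 kg

215.5


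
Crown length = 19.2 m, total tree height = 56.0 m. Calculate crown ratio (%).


Formula: Crown Ratio = (Crown Length / Total Height) * 100
CR = (19.2 m / 56.0 m) * 100
CR = 0.3429 * 100 = 34.3%

34.3


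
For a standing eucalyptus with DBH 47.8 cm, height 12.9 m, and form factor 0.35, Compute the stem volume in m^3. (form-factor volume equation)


Formula: V = pi * (DBH/200)^2 * H * ff
Radius = DBH/200 = 47.8/200 = 0.239 m
Radius^2 = 0.239^2 = 0.057121 m^2
V = pi * 0.057121 * 12.9 * 0.35
V = 0.81 m^3

0.81


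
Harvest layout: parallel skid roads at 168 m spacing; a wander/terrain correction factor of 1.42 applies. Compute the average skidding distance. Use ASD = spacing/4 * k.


Formula: ASD = (spacing / 4) * correction
Uncorrected distance = spacing / 4 = 168 / 4 = 42 m
ASD = 42 * 1.42 = 60 m

60


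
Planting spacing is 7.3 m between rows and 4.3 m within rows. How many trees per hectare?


Formula: TPH = 10000 m^2/ha / (spacing_x * spacing_y)
Area per tree = 7.3 m * 4.3 m = 31.39 m^2
TPH = 10000 / 31.39 = 319 trees/ha

319


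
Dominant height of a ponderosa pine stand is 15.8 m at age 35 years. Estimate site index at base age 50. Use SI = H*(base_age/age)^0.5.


Formula: SI = H_dom * (base_age / age)^0.5
Age ratio = 50 / 35 = 1.42857
sqrt(age_ratio) = 1.19523
SI = 15.8 * 1.19523 = 18.9 m

18.9


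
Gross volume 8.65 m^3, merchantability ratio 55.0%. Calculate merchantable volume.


Formula: MV = V_total * (merchantable_pct / 100)
Merchantable fraction = 55.0% / 100 = 0.55
MV = 8.65 m^3 * 0.55 = 4.758 m^3

4.758


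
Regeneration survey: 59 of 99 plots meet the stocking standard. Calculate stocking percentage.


Formula: Stocking % = stocked plots / total plots * 100
Stocking = 59 / 99 * 100
Stocking = 0.596 * 100 = 59.6%

59.6


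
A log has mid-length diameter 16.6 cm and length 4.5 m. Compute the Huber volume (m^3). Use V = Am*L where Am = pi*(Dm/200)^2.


Huber: V = Am * L,  Am = pi*(Dm/200)^2
Am = pi*(16.6/200)^2 = 0.021642 m^2
V = 0.021642*4.5 = 0.0974 m^3

0.0974


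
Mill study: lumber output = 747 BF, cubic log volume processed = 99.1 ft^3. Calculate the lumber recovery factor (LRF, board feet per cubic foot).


Formula: LRF = Lumber Output (BF) / Log Input (ft^3)
LRF = 747 BF / 99.1 ft^3
LRF = 7.54 BF/ft^3

7.54


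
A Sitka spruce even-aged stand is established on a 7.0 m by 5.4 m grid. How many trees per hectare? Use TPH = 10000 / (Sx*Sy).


Formula: TPH = 10000 m^2/ha / (spacing_x * spacing_y)
Area per tree = 7.0 m * 5.4 m = 37.8 m^2
TPH = 10000 / 37.8 = 265 trees/ha

265


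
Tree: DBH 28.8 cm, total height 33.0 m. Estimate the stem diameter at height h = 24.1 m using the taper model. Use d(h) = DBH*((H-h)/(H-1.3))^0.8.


Taper: d(h) = DBH * ((H - h) / (H - 1.3))^0.8
Numerator = H - h = 33.0 - 24.1 = 8.9 m
Denominator = H - 1.3 = 33.0 - 1.3 = 31.7 m
Ratio = 8.9 / 31.7 = 0.28076
d = 28.8 * 0.28076^0.8 = 10.4 cm

10.4


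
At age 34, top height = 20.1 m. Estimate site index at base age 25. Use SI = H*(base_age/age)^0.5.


Formula: SI = H_dom * (base_age / age)^0.5
Age ratio = 25 / 34 = 0.73529
sqrt(age_ratio) = 0.85749
SI = 20.1 * 0.85749 = 17.2 m

17.2


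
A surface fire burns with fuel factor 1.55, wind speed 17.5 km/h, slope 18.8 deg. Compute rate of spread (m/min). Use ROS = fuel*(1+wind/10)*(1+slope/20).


Formula: ROS = fuel * (1 + wind/10) * (1 + slope/20)
Wind factor = 1 + 17.5/10 = 2.75
Slope factor = 1 + 18.8/20 = 1.94
ROS = 1.55 * 2.75 * 1.94 = 8.27 m/min

8.27


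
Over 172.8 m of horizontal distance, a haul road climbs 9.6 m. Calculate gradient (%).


Formula: Gradient = rise / run * 100
Gradient = 9.6 / 172.8 * 100 = 5.6%

5.6


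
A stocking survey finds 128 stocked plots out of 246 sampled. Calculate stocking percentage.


Formula: Stocking % = stocked plots / total plots * 100
Stocking = 128 / 246 * 100
Stocking = 0.5203 * 100 = 52.0%

52.0


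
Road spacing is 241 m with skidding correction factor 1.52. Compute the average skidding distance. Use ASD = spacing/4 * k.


Formula: ASD = (spacing / 4) * correction
Uncorrected distance = spacing / 4 = 241 / 4 = 60.25 m
ASD = 60.25 * 1.52 = 92 m

92


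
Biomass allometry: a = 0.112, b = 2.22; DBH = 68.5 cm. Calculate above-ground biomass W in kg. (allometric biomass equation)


Formula: W = a * DBH^b  (allometric power law)
DBH^b = 68.5^2.22 = 11891.4022
W = 0.112 * 11891.4022 = 1331.8 kg

1331.8


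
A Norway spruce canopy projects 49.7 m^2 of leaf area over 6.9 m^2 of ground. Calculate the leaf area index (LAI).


Formula: LAI = total leaf area / ground area  (dimensionless)
LAI = 49.7 m^2 / 6.9 m^2
LAI = 7.2

7.2


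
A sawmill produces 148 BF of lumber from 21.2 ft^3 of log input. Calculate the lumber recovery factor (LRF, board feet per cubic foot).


Formula: LRF = Lumber Output (BF) / Log Input (ft^3)
LRF = 148 BF / 21.2 ft^3
LRF = 6.98 BF/ft^3

6.98


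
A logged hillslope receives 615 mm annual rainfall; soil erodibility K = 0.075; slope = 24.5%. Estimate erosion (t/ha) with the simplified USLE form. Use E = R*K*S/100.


Formula: E = R * K * S / 100  (simplified USLE)
R * K = 615 * 0.075 = 46.125
E = 46.125 * 24.5 / 100 = 11.3 t/ha

11.3


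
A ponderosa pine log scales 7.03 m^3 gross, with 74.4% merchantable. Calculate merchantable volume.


Formula: MV = V_total * (merchantable_pct / 100)
Merchantable fraction = 74.4% / 100 = 0.744
MV = 7.03 m^3 * 0.744 = 5.23 m^3

5.23


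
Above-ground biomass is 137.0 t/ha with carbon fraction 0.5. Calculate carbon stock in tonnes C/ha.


Formula: Carbon Stock = Biomass * Carbon Fraction
C = 137.0 t/ha * 0.5
C = 68.5 t C/ha

68.5


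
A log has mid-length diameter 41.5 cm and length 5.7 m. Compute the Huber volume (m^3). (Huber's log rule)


Huber: V = Am * L,  Am = pi*(Dm/200)^2
Am = pi*(41.5/200)^2 = 0.135265 m^2
V = 0.135265*5.7 = 0.771 m^3

0.771


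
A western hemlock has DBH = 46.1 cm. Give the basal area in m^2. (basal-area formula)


Formula: BA = pi * (DBH/2)^2 / 10000  (cm^2 to m^2)
Radius = DBH/2 = 46.1/2 = 23.05 cm
BA = pi * 23.05^2 / 10000
   = 1669.136 cm^2 / 10000
   = 0.1669 m^2

0.1669


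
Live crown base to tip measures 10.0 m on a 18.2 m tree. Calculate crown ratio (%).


Formula: Crown Ratio = (Crown Length / Total Height) * 100
CR = (10.0 m / 18.2 m) * 100
CR = 0.5495 * 100 = 54.9%

54.9


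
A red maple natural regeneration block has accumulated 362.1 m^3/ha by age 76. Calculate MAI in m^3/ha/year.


Formula: MAI = Total Volume / Stand Age
MAI = 362.1 m^3/ha / 76 years
MAI = 4.76 m^3/ha/year

4.76


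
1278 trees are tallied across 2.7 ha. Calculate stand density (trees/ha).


Formula: Stand Density = N_trees / Area_ha
Density = 1278 trees / 2.7 ha
Density = 473 trees/ha

473


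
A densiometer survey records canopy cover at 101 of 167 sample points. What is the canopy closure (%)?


Formula: Canopy closure = covered points / total points * 100
Closure = 101 / 167 * 100
Closure = 0.6048 * 100 = 60.5%

60.5


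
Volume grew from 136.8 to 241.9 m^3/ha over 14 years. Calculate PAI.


Formula: PAI = (V_T2 - V_T1) / (T2 - T1)
Volume increment = 241.9 - 136.8 = 105.1 m^3/ha
PAI = 105.1 / 14 = 7.51 m^3/ha/year

7.51


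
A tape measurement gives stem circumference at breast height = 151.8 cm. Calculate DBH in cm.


Formula: DBH = C / pi
DBH = 151.8 / pi
pi = 3.14159...
DBH = 48.3 cm

48.3


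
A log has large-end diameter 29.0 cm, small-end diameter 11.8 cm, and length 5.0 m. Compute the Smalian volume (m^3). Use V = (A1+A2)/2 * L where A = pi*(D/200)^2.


Smalian: V = (A1 + A2)/2 * L,  A = pi*(D/200)^2
A1 = pi*(29.0/200)^2 = 0.066052 m^2
A2 = pi*(11.8/200)^2 = 0.010936 m^2
V = (0.066052+0.010936)/2*5.0 = 0.1925 m^3

0.1925


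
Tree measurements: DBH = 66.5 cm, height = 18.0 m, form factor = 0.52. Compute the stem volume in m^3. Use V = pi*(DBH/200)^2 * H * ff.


Formula: V = pi * (DBH/200)^2 * H * ff
Radius = DBH/200 = 66.5/200 = 0.3325 m
Radius^2 = 0.3325^2 = 0.11055625 m^2
V = pi * 0.11055625 * 18.0 * 0.52
V = 3.251 m^3

3.251


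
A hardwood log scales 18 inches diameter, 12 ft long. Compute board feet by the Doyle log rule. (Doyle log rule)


Doyle: BF = (D - 4)^2 * L / 16
Adjusted diameter = 18 - 4 = 14 in
(D-4)^2 = 14^2 = 196
BF = 196 * 12 / 16 = 147 BF

147


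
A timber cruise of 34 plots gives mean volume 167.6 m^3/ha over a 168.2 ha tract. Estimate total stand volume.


Formula: Total Volume = Mean Volume per ha * Total Area
Total Volume = 167.6 m^3/ha * 168.2 ha
Total Volume = 28190 m^3

28190


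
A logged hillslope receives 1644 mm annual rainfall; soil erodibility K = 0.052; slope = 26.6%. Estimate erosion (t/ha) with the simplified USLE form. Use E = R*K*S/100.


Formula: E = R * K * S / 100  (simplified USLE)
R * K = 1644 * 0.052 = 85.488
E = 85.488 * 26.6 / 100 = 22.74 t/ha

22.74


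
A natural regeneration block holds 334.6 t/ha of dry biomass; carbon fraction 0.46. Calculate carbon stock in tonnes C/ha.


Formula: Carbon Stock = Biomass * Carbon Fraction
C = 334.6 t/ha * 0.46
C = 153.9 t C/ha

153.9


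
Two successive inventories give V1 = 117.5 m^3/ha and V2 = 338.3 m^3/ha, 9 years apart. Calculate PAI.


Formula: PAI = (V_T2 - V_T1) / (T2 - T1)
Volume increment = 338.3 - 117.5 = 220.8 m^3/ha
PAI = 220.8 / 9 = 24.53 m^3/ha/year

24.53


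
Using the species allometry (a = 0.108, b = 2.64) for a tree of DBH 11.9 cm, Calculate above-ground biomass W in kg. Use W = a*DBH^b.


Formula: W = a * DBH^b  (allometric power law)
DBH^b = 11.9^2.64 = 690.9458
W = 0.108 * 690.9458 = 74.6 kg

74.6


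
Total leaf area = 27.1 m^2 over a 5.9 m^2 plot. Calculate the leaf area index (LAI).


Formula: LAI = total leaf area / ground area  (dimensionless)
LAI = 27.1 m^2 / 5.9 m^2
LAI = 4.59

4.59


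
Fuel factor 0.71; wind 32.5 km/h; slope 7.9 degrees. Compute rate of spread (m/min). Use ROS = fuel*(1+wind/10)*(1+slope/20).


Formula: ROS = fuel * (1 + wind/10) * (1 + slope/20)
Wind factor = 1 + 32.5/10 = 4.25
Slope factor = 1 + 7.9/20 = 1.395
ROS = 0.71 * 4.25 * 1.395 = 4.21 m/min

4.21


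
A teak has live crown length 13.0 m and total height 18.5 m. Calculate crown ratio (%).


Formula: Crown Ratio = (Crown Length / Total Height) * 100
CR = (13.0 m / 18.5 m) * 100
CR = 0.7027 * 100 = 70.3%

70.3


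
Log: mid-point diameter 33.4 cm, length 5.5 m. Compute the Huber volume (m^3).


Huber: V = Am * L,  Am = pi*(Dm/200)^2
Am = pi*(33.4/200)^2 = 0.087616 m^2
V = 0.087616*5.5 = 0.4819 m^3

0.4819


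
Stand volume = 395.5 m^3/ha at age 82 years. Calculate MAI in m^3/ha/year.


Formula: MAI = Total Volume / Stand Age
MAI = 395.5 m^3/ha / 82 years
MAI = 4.82 m^3/ha/year

4.82


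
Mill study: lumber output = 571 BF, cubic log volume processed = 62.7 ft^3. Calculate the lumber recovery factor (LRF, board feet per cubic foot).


Formula: LRF = Lumber Output (BF) / Log Input (ft^3)
LRF = 571 BF / 62.7 ft^3
LRF = 9.11 BF/ft^3

9.11


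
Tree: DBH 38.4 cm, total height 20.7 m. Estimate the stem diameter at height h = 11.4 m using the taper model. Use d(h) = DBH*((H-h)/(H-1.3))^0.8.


Taper: d(h) = DBH * ((H - h) / (H - 1.3))^0.8
Numerator = H - h = 20.7 - 11.4 = 9.3 m
Denominator = H - 1.3 = 20.7 - 1.3 = 19.4 m
Ratio = 9.3 / 19.4 = 0.47938
d = 38.4 * 0.47938^0.8 = 21.3 cm

21.3


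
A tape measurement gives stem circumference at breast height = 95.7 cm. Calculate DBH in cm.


Formula: DBH = C / pi
DBH = 95.7 / pi
pi = 3.14159...
DBH = 30.5 cm

30.5


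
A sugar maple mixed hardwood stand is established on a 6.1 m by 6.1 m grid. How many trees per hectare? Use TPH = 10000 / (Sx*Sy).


Formula: TPH = 10000 m^2/ha / (spacing_x * spacing_y)
Area per tree = 6.1 m * 6.1 m = 37.21 m^2
TPH = 10000 / 37.21 = 269 trees/ha

269


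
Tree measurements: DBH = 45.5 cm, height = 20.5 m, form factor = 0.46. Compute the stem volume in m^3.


Formula: V = pi * (DBH/200)^2 * H * ff
Radius = DBH/200 = 45.5/200 = 0.2275 m
Radius^2 = 0.2275^2 = 0.05175625 m^2
V = pi * 0.05175625 * 20.5 * 0.46
V = 1.533 m^3

1.533


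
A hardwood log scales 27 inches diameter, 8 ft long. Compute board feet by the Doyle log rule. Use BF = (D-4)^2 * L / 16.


Doyle: BF = (D - 4)^2 * L / 16
Adjusted diameter = 27 - 4 = 23 in
(D-4)^2 = 23^2 = 529
BF = 529 * 8 / 16 = 265 BF

265


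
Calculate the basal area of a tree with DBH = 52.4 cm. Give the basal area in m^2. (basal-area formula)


Formula: BA = pi * (DBH/2)^2 / 10000  (cm^2 to m^2)
Radius = DBH/2 = 52.4/2 = 26.2 cm
BA = pi * 26.2^2 / 10000
   = 2156.5149 cm^2 / 10000
   = 0.2157 m^2

0.2157


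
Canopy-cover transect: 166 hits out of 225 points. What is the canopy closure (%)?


Formula: Canopy closure = covered points / total points * 100
Closure = 166 / 225 * 100
Closure = 0.7378 * 100 = 73.8%

73.8


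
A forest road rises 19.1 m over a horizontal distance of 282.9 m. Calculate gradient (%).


Formula: Gradient = rise / run * 100
Gradient = 19.1 / 282.9 * 100 = 6.8%

6.8


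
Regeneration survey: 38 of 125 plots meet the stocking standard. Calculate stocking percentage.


Formula: Stocking % = stocked plots / total plots * 100
Stocking = 38 / 125 * 100
Stocking = 0.304 * 100 = 30.4%

30.4


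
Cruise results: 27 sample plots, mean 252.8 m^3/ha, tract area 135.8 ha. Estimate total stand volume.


Formula: Total Volume = Mean Volume per ha * Total Area
Total Volume = 252.8 m^3/ha * 135.8 ha
Total Volume = 34330 m^3

34330


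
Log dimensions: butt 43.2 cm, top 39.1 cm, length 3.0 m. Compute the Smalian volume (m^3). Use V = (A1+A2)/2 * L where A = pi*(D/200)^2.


Smalian: V = (A1 + A2)/2 * L,  A = pi*(D/200)^2
A1 = pi*(43.2/200)^2 = 0.146574 m^2
A2 = pi*(39.1/200)^2 = 0.120072 m^2
V = (0.146574+0.120072)/2*3.0 = 0.4 m^3

0.4


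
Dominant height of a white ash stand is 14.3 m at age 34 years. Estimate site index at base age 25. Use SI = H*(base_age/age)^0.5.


Formula: SI = H_dom * (base_age / age)^0.5
Age ratio = 25 / 34 = 0.73529
sqrt(age_ratio) = 0.85749
SI = 14.3 * 0.85749 = 12.3 m

12.3


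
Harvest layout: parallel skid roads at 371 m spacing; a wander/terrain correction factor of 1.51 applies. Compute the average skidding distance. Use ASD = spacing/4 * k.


Formula: ASD = (spacing / 4) * correction
Uncorrected distance = spacing / 4 = 371 / 4 = 92.75 m
ASD = 92.75 * 1.51 = 140 m

140


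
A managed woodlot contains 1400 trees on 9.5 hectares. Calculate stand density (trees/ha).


Formula: Stand Density = N_trees / Area_ha
Density = 1400 trees / 9.5 ha
Density = 147 trees/ha

147


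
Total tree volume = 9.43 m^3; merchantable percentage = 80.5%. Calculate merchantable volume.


Formula: MV = V_total * (merchantable_pct / 100)
Merchantable fraction = 80.5% / 100 = 0.805
MV = 9.43 m^3 * 0.805 = 7.591 m^3

7.591


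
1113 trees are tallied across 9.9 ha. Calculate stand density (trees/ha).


Formula: Stand Density = N_trees / Area_ha
Density = 1113 trees / 9.9 ha
Density = 112 trees/ha

112


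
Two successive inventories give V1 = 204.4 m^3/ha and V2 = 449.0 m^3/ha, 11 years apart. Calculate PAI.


Formula: PAI = (V_T2 - V_T1) / (T2 - T1)
Volume increment = 449.0 - 204.4 = 244.6 m^3/ha
PAI = 244.6 / 11 = 22.24 m^3/ha/year

22.24


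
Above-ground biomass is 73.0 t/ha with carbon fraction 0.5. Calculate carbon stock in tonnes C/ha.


Formula: Carbon Stock = Biomass * Carbon Fraction
C = 73.0 t/ha * 0.5
C = 36.5 t C/ha

36.5


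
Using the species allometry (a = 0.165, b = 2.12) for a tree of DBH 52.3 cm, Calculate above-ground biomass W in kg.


Formula: W = a * DBH^b  (allometric power law)
DBH^b = 52.3^2.12 = 4397.6796
W = 0.165 * 4397.6796 = 725.6 kg

725.6


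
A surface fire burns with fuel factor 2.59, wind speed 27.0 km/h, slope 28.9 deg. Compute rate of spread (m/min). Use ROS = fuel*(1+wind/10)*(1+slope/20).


Formula: ROS = fuel * (1 + wind/10) * (1 + slope/20)
Wind factor = 1 + 27.0/10 = 3.7
Slope factor = 1 + 28.9/20 = 2.445
ROS = 2.59 * 3.7 * 2.445 = 23.43 m/min

23.43


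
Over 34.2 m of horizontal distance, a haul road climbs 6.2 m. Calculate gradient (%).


Formula: Gradient = rise / run * 100
Gradient = 6.2 / 34.2 * 100 = 18.1%

18.1


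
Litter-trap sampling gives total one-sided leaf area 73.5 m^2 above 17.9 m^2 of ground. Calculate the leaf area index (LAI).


Formula: LAI = total leaf area / ground area  (dimensionless)
LAI = 73.5 m^2 / 17.9 m^2
LAI = 4.11

4.11


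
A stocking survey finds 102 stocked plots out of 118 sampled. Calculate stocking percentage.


Formula: Stocking % = stocked plots / total plots * 100
Stocking = 102 / 118 * 100
Stocking = 0.8644 * 100 = 86.4%

86.4


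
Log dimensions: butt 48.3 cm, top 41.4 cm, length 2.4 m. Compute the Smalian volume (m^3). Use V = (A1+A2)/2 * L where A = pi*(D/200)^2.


Smalian: V = (A1 + A2)/2 * L,  A = pi*(D/200)^2
A1 = pi*(48.3/200)^2 = 0.183225 m^2
A2 = pi*(41.4/200)^2 = 0.134614 m^2
V = (0.183225+0.134614)/2*2.4 = 0.3814 m^3

0.3814


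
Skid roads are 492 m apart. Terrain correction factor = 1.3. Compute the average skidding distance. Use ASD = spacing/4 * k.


Formula: ASD = (spacing / 4) * correction
Uncorrected distance = spacing / 4 = 492 / 4 = 123 m
ASD = 123 * 1.3 = 160 m

160


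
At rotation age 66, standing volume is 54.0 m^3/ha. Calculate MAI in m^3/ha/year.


Formula: MAI = Total Volume / Stand Age
MAI = 54.0 m^3/ha / 66 years
MAI = 0.82 m^3/ha/year

0.82


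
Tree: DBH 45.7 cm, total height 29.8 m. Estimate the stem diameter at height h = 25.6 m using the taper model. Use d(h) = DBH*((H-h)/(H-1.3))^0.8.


Taper: d(h) = DBH * ((H - h) / (H - 1.3))^0.8
Numerator = H - h = 29.8 - 25.6 = 4.2 m
Denominator = H - 1.3 = 29.8 - 1.3 = 28.5 m
Ratio = 4.2 / 28.5 = 0.14737
d = 45.7 * 0.14737^0.8 = 9.9 cm

9.9


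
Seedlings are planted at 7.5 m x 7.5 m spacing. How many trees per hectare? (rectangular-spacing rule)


Formula: TPH = 10000 m^2/ha / (spacing_x * spacing_y)
Area per tree = 7.5 m * 7.5 m = 56.25 m^2
TPH = 10000 / 56.25 = 178 trees/ha

178


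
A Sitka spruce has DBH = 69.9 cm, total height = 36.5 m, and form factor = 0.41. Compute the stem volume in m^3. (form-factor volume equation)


Formula: V = pi * (DBH/200)^2 * H * ff
Radius = DBH/200 = 69.9/200 = 0.3495 m
Radius^2 = 0.3495^2 = 0.12215025 m^2
V = pi * 0.12215025 * 36.5 * 0.41
V = 5.743 m^3

5.743


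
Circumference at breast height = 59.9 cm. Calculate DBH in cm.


Formula: DBH = C / pi
DBH = 59.9 / pi
pi = 3.14159...
DBH = 19.1 cm

19.1


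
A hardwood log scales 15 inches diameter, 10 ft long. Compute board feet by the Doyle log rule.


Doyle: BF = (D - 4)^2 * L / 16
Adjusted diameter = 15 - 4 = 11 in
(D-4)^2 = 11^2 = 121
BF = 121 * 10 / 16 = 76 BF

76


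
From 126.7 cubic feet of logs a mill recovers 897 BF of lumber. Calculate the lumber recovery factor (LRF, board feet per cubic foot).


Formula: LRF = Lumber Output (BF) / Log Input (ft^3)
LRF = 897 BF / 126.7 ft^3
LRF = 7.08 BF/ft^3

7.08


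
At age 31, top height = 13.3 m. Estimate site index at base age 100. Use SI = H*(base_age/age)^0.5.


Formula: SI = H_dom * (base_age / age)^0.5
Age ratio = 100 / 31 = 3.22581
sqrt(age_ratio) = 1.79605
SI = 13.3 * 1.79605 = 23.9 m

23.9


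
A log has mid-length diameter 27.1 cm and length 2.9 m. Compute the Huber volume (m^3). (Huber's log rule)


Huber: V = Am * L,  Am = pi*(Dm/200)^2
Am = pi*(27.1/200)^2 = 0.05768 m^2
V = 0.05768*2.9 = 0.1673 m^3

0.1673


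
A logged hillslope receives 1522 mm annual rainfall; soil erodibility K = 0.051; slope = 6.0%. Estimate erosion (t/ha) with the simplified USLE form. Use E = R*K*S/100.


Formula: E = R * K * S / 100  (simplified USLE)
R * K = 1522 * 0.051 = 77.622
E = 77.622 * 6.0 / 100 = 4.66 t/ha

4.66


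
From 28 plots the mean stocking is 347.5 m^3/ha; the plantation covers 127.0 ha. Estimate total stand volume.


Formula: Total Volume = Mean Volume per ha * Total Area
Total Volume = 347.5 m^3/ha * 127.0 ha
Total Volume = 44133 m^3

44133


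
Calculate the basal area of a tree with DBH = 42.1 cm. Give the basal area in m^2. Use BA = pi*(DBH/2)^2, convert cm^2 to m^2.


Formula: BA = pi * (DBH/2)^2 / 10000  (cm^2 to m^2)
Radius = DBH/2 = 42.1/2 = 21.05 cm
BA = pi * 21.05^2 / 10000
   = 1392.0476 cm^2 / 10000
   = 0.1392 m^2

0.1392


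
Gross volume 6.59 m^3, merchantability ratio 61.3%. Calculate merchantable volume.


Formula: MV = V_total * (merchantable_pct / 100)
Merchantable fraction = 61.3% / 100 = 0.613
MV = 6.59 m^3 * 0.613 = 4.04 m^3

4.04


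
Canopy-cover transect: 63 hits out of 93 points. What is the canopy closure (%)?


Formula: Canopy closure = covered points / total points * 100
Closure = 63 / 93 * 100
Closure = 0.6774 * 100 = 67.7%

67.7


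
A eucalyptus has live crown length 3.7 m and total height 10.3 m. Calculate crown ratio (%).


Formula: Crown Ratio = (Crown Length / Total Height) * 100
CR = (3.7 m / 10.3 m) * 100
CR = 0.3592 * 100 = 35.9%

35.9


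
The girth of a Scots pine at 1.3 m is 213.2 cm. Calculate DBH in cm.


Formula: DBH = C / pi
DBH = 213.2 / pi
pi = 3.14159...
DBH = 67.9 cm

67.9


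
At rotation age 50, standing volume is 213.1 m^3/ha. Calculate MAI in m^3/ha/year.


Formula: MAI = Total Volume / Stand Age
MAI = 213.1 m^3/ha / 50 years
MAI = 4.26 m^3/ha/year

4.26


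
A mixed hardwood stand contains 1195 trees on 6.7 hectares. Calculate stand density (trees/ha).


Formula: Stand Density = N_trees / Area_ha
Density = 1195 trees / 6.7 ha
Density = 178 trees/ha

178


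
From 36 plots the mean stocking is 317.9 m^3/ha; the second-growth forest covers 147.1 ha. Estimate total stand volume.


Formula: Total Volume = Mean Volume per ha * Total Area
Total Volume = 317.9 m^3/ha * 147.1 ha
Total Volume = 46763 m^3

46763


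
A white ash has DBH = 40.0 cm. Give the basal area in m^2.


Formula: BA = pi * (DBH/2)^2 / 10000  (cm^2 to m^2)
Radius = DBH/2 = 40.0/2 = 20.0 cm
BA = pi * 20.0^2 / 10000
   = 1256.6371 cm^2 / 10000
   = 0.1257 m^2

0.1257


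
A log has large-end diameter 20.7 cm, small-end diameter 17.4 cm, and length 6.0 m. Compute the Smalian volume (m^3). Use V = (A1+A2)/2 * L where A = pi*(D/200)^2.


Smalian: V = (A1 + A2)/2 * L,  A = pi*(D/200)^2
A1 = pi*(20.7/200)^2 = 0.033654 m^2
A2 = pi*(17.4/200)^2 = 0.023779 m^2
V = (0.033654+0.023779)/2*6.0 = 0.1723 m^3

0.1723


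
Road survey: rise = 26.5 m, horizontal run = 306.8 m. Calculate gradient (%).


Formula: Gradient = rise / run * 100
Gradient = 26.5 / 306.8 * 100 = 8.6%

8.6


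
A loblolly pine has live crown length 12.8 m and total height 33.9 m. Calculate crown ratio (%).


Formula: Crown Ratio = (Crown Length / Total Height) * 100
CR = (12.8 m / 33.9 m) * 100
CR = 0.3776 * 100 = 37.8%

37.8


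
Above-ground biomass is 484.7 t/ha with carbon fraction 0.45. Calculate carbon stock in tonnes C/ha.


Formula: Carbon Stock = Biomass * Carbon Fraction
C = 484.7 t/ha * 0.45
C = 218.1 t C/ha

218.1


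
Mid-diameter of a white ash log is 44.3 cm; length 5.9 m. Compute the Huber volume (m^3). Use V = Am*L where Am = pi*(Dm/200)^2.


Huber: V = Am * L,  Am = pi*(Dm/200)^2
Am = pi*(44.3/200)^2 = 0.154134 m^2
V = 0.154134*5.9 = 0.9094 m^3

0.9094


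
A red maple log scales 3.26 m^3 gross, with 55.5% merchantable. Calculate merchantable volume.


Formula: MV = V_total * (merchantable_pct / 100)
Merchantable fraction = 55.5% / 100 = 0.555
MV = 3.26 m^3 * 0.555 = 1.809 m^3

1.809


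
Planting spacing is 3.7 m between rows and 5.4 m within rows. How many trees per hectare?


Formula: TPH = 10000 m^2/ha / (spacing_x * spacing_y)
Area per tree = 3.7 m * 5.4 m = 19.98 m^2
TPH = 10000 / 19.98 = 501 trees/ha

501


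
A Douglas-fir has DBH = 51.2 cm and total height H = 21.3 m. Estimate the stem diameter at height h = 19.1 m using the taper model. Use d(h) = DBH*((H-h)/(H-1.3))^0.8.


Taper: d(h) = DBH * ((H - h) / (H - 1.3))^0.8
Numerator = H - h = 21.3 - 19.1 = 2.2 m
Denominator = H - 1.3 = 21.3 - 1.3 = 20.0 m
Ratio = 2.2 / 20.0 = 0.11
d = 51.2 * 0.11^0.8 = 8.8 cm

8.8


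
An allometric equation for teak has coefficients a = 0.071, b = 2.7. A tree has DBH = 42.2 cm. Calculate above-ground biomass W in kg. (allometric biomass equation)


Formula: W = a * DBH^b  (allometric power law)
DBH^b = 42.2^2.7 = 24453.6458
W = 0.071 * 24453.6458 = 1736.2 kg

1736.2


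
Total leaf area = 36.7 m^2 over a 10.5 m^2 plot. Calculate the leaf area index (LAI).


Formula: LAI = total leaf area / ground area  (dimensionless)
LAI = 36.7 m^2 / 10.5 m^2
LAI = 3.5

3.5


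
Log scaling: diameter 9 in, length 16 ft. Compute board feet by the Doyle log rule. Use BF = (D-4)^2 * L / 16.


Doyle: BF = (D - 4)^2 * L / 16
Adjusted diameter = 9 - 4 = 5 in
(D-4)^2 = 5^2 = 25
BF = 25 * 16 / 16 = 25 BF

25


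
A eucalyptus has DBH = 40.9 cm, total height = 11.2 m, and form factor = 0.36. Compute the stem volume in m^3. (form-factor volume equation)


Formula: V = pi * (DBH/200)^2 * H * ff
Radius = DBH/200 = 40.9/200 = 0.2045 m
Radius^2 = 0.2045^2 = 0.04182025 m^2
V = pi * 0.04182025 * 11.2 * 0.36
V = 0.53 m^3

0.53


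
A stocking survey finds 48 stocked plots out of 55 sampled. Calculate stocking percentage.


Formula: Stocking % = stocked plots / total plots * 100
Stocking = 48 / 55 * 100
Stocking = 0.8727 * 100 = 87.3%

87.3


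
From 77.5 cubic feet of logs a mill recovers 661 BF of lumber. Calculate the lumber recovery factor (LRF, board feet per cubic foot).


Formula: LRF = Lumber Output (BF) / Log Input (ft^3)
LRF = 661 BF / 77.5 ft^3
LRF = 8.53 BF/ft^3

8.53


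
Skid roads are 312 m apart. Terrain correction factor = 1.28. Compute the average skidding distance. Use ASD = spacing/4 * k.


Formula: ASD = (spacing / 4) * correction
Uncorrected distance = spacing / 4 = 312 / 4 = 78 m
ASD = 78 * 1.28 = 100 m

100


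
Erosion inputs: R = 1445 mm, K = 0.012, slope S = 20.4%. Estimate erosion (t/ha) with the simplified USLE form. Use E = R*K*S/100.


Formula: E = R * K * S / 100  (simplified USLE)
R * K = 1445 * 0.012 = 17.34
E = 17.34 * 20.4 / 100 = 3.54 t/ha

3.54


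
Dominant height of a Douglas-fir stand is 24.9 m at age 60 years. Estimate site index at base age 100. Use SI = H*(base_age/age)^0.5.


Formula: SI = H_dom * (base_age / age)^0.5
Age ratio = 100 / 60 = 1.66667
sqrt(age_ratio) = 1.29099
SI = 24.9 * 1.29099 = 32.1 m

32.1


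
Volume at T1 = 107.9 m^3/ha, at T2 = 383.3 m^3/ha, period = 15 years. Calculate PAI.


Formula: PAI = (V_T2 - V_T1) / (T2 - T1)
Volume increment = 383.3 - 107.9 = 275.4 m^3/ha
PAI = 275.4 / 15 = 18.36 m^3/ha/year

18.36


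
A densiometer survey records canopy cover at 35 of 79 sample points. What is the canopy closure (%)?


Formula: Canopy closure = covered points / total points * 100
Closure = 35 / 79 * 100
Closure = 0.443 * 100 = 44.3%

44.3


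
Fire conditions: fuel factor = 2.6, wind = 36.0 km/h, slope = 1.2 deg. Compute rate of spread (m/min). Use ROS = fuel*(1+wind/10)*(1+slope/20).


Formula: ROS = fuel * (1 + wind/10) * (1 + slope/20)
Wind factor = 1 + 36.0/10 = 4.6
Slope factor = 1 + 1.2/20 = 1.06
ROS = 2.6 * 4.6 * 1.06 = 12.68 m/min

12.68


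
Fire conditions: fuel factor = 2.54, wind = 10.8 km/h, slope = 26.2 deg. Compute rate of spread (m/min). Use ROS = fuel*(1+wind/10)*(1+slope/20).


Formula: ROS = fuel * (1 + wind/10) * (1 + slope/20)
Wind factor = 1 + 10.8/10 = 2.08
Slope factor = 1 + 26.2/20 = 2.31
ROS = 2.54 * 2.08 * 2.31 = 12.2 m/min

12.2


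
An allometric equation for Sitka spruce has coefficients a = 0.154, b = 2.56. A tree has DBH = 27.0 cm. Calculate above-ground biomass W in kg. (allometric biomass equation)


Formula: W = a * DBH^b  (allometric power law)
DBH^b = 27.0^2.56 = 4616.2704
W = 0.154 * 4616.2704 = 710.9 kg

710.9


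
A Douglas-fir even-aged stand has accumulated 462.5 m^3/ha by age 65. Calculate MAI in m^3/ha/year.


Formula: MAI = Total Volume / Stand Age
MAI = 462.5 m^3/ha / 65 years
MAI = 7.12 m^3/ha/year

7.12


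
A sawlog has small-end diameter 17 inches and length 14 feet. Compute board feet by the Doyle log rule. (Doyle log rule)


Doyle: BF = (D - 4)^2 * L / 16
Adjusted diameter = 17 - 4 = 13 in
(D-4)^2 = 13^2 = 169
BF = 169 * 14 / 16 = 148 BF

148


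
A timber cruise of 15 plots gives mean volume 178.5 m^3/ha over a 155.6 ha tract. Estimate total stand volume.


Formula: Total Volume = Mean Volume per ha * Total Area
Total Volume = 178.5 m^3/ha * 155.6 ha
Total Volume = 27775 m^3

27775


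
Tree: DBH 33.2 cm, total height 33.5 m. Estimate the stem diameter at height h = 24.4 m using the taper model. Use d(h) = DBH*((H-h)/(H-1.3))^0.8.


Taper: d(h) = DBH * ((H - h) / (H - 1.3))^0.8
Numerator = H - h = 33.5 - 24.4 = 9.1 m
Denominator = H - 1.3 = 33.5 - 1.3 = 32.2 m
Ratio = 9.1 / 32.2 = 0.28261
d = 33.2 * 0.28261^0.8 = 12.1 cm

12.1


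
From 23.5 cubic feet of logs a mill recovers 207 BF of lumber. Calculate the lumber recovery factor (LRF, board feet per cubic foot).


Formula: LRF = Lumber Output (BF) / Log Input (ft^3)
LRF = 207 BF / 23.5 ft^3
LRF = 8.81 BF/ft^3

8.81


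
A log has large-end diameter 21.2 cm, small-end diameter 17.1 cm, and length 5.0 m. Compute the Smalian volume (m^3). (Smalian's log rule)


Smalian: V = (A1 + A2)/2 * L,  A = pi*(D/200)^2
A1 = pi*(21.2/200)^2 = 0.035299 m^2
A2 = pi*(17.1/200)^2 = 0.022966 m^2
V = (0.035299+0.022966)/2*5.0 = 0.1457 m^3

0.1457


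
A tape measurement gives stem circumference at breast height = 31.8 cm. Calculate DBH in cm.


Formula: DBH = C / pi
DBH = 31.8 / pi
pi = 3.14159...
DBH = 10.1 cm

10.1


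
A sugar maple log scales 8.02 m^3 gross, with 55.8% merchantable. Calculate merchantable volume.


Formula: MV = V_total * (merchantable_pct / 100)
Merchantable fraction = 55.8% / 100 = 0.558
MV = 8.02 m^3 * 0.558 = 4.475 m^3

4.475
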